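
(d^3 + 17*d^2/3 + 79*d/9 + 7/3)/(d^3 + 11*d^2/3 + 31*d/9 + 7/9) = (d + 3)/(d + 1)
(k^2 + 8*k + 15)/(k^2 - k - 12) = (k + 5)/(k - 4)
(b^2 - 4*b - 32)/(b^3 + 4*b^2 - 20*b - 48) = (b^2 - 4*b - 32)/(b^3 + 4*b^2 - 20*b - 48)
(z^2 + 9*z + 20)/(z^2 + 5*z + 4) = (z + 5)/(z + 1)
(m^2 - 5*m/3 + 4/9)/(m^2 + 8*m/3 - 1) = (m - 4/3)/(m + 3)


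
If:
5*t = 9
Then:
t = 9/5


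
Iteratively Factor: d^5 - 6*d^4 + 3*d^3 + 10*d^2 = (d)*(d^4 - 6*d^3 + 3*d^2 + 10*d) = d*(d - 5)*(d^3 - d^2 - 2*d) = d^2*(d - 5)*(d^2 - d - 2) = d^2*(d - 5)*(d - 2)*(d + 1)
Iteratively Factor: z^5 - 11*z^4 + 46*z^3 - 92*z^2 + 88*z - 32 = (z - 2)*(z^4 - 9*z^3 + 28*z^2 - 36*z + 16) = (z - 2)*(z - 1)*(z^3 - 8*z^2 + 20*z - 16) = (z - 2)^2*(z - 1)*(z^2 - 6*z + 8) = (z - 4)*(z - 2)^2*(z - 1)*(z - 2)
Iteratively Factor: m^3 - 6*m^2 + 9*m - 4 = (m - 1)*(m^2 - 5*m + 4) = (m - 4)*(m - 1)*(m - 1)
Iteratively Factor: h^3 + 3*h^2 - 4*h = (h - 1)*(h^2 + 4*h) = h*(h - 1)*(h + 4)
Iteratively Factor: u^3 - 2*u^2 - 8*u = (u)*(u^2 - 2*u - 8) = u*(u + 2)*(u - 4)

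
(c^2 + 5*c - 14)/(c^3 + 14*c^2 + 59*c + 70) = (c - 2)/(c^2 + 7*c + 10)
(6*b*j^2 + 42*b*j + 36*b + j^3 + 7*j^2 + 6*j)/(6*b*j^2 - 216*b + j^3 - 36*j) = (j + 1)/(j - 6)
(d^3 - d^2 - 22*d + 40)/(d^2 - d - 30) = (d^2 - 6*d + 8)/(d - 6)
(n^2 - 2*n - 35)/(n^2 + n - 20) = (n - 7)/(n - 4)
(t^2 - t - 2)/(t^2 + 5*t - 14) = (t + 1)/(t + 7)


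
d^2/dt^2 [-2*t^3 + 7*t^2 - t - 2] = 14 - 12*t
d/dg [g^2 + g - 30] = 2*g + 1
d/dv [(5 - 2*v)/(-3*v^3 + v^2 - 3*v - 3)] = (6*v^3 - 2*v^2 + 6*v - (2*v - 5)*(9*v^2 - 2*v + 3) + 6)/(3*v^3 - v^2 + 3*v + 3)^2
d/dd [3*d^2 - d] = 6*d - 1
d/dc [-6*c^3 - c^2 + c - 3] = -18*c^2 - 2*c + 1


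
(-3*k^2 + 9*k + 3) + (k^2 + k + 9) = -2*k^2 + 10*k + 12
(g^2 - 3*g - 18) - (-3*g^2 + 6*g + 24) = 4*g^2 - 9*g - 42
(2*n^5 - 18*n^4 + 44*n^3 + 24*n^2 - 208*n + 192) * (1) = 2*n^5 - 18*n^4 + 44*n^3 + 24*n^2 - 208*n + 192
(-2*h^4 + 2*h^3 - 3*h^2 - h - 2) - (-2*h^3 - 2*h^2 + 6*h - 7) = -2*h^4 + 4*h^3 - h^2 - 7*h + 5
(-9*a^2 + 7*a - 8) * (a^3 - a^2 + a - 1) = -9*a^5 + 16*a^4 - 24*a^3 + 24*a^2 - 15*a + 8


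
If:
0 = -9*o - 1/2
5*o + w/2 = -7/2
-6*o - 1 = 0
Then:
No Solution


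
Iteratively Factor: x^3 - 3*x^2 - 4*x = (x + 1)*(x^2 - 4*x) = (x - 4)*(x + 1)*(x)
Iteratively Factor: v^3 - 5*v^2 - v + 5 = (v - 5)*(v^2 - 1) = (v - 5)*(v + 1)*(v - 1)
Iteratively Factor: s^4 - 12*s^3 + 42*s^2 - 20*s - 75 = (s - 5)*(s^3 - 7*s^2 + 7*s + 15) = (s - 5)*(s + 1)*(s^2 - 8*s + 15) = (s - 5)^2*(s + 1)*(s - 3)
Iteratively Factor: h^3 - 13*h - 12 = (h - 4)*(h^2 + 4*h + 3) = (h - 4)*(h + 3)*(h + 1)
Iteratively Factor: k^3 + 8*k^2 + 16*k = (k)*(k^2 + 8*k + 16) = k*(k + 4)*(k + 4)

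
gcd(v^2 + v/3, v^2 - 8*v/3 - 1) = v + 1/3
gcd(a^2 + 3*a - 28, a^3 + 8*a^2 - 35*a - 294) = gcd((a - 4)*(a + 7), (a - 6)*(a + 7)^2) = a + 7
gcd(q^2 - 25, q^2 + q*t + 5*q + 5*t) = q + 5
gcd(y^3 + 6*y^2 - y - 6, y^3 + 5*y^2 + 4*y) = y + 1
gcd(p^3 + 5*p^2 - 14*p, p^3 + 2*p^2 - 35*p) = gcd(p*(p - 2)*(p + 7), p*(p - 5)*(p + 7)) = p^2 + 7*p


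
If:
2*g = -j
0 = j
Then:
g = 0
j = 0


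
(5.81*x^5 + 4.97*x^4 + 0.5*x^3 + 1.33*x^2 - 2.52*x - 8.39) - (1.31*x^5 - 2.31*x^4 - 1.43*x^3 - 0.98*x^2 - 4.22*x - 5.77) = 4.5*x^5 + 7.28*x^4 + 1.93*x^3 + 2.31*x^2 + 1.7*x - 2.62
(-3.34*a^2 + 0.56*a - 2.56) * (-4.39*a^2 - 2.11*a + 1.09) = 14.6626*a^4 + 4.589*a^3 + 6.4162*a^2 + 6.012*a - 2.7904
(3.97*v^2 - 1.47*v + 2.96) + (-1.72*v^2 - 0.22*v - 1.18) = 2.25*v^2 - 1.69*v + 1.78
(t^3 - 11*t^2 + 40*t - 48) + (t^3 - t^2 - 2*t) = 2*t^3 - 12*t^2 + 38*t - 48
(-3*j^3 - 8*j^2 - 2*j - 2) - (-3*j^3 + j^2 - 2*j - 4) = 2 - 9*j^2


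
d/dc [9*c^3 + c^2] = c*(27*c + 2)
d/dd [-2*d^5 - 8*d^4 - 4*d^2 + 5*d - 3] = -10*d^4 - 32*d^3 - 8*d + 5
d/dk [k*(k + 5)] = 2*k + 5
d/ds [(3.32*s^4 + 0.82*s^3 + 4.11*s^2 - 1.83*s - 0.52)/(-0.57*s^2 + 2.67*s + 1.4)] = (-3.7848*s^5 + 26.1258*s^4 + 22.9708*s^3 + 13.3746*s^2 + 10.9152*s - 1.1736)/(0.3249*s^4 - 3.0438*s^3 + 5.5329*s^2 + 7.476*s + 1.96)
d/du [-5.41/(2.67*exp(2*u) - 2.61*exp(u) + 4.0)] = (28.8894*exp(u) - 14.1201)*exp(u)/(2.67*exp(2*u) - 2.61*exp(u) + 4.0)^2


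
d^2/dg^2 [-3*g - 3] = 0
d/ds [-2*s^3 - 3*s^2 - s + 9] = -6*s^2 - 6*s - 1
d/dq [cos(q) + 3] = -sin(q)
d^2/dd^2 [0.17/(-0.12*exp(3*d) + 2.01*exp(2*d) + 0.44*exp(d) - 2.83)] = (-0.17*(-0.72*exp(2*d) + 8.04*exp(d) + 0.88)*(-0.36*exp(2*d) + 4.02*exp(d) + 0.44)*exp(d) + (0.1836*exp(2*d) - 1.3668*exp(d) - 0.0748)*(0.12*exp(3*d) - 2.01*exp(2*d) - 0.44*exp(d) + 2.83))*exp(d)/(0.12*exp(3*d) - 2.01*exp(2*d) - 0.44*exp(d) + 2.83)^3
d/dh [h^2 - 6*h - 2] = 2*h - 6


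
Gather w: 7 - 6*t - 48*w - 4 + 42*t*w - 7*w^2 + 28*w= -6*t - 7*w^2 + w*(42*t - 20) + 3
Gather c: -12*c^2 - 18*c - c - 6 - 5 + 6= -12*c^2 - 19*c - 5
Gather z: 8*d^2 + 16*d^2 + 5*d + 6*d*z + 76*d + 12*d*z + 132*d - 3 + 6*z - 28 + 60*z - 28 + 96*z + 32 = 24*d^2 + 213*d + z*(18*d + 162) - 27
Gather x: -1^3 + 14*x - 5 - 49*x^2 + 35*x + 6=-49*x^2 + 49*x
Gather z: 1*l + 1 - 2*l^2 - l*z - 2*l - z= -2*l^2 - l + z*(-l - 1) + 1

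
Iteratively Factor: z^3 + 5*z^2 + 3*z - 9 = (z + 3)*(z^2 + 2*z - 3) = (z - 1)*(z + 3)*(z + 3)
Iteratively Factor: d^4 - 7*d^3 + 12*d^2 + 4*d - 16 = (d - 4)*(d^3 - 3*d^2 + 4) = (d - 4)*(d - 2)*(d^2 - d - 2) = (d - 4)*(d - 2)^2*(d + 1)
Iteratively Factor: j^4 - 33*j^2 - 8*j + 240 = (j + 4)*(j^3 - 4*j^2 - 17*j + 60) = (j - 5)*(j + 4)*(j^2 + j - 12) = (j - 5)*(j - 3)*(j + 4)*(j + 4)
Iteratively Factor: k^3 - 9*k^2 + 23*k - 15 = (k - 3)*(k^2 - 6*k + 5) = (k - 3)*(k - 1)*(k - 5)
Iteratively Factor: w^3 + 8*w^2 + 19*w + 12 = (w + 3)*(w^2 + 5*w + 4) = (w + 3)*(w + 4)*(w + 1)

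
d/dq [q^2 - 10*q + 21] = 2*q - 10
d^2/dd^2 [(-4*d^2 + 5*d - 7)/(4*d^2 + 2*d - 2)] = 4*(7*d^3 - 27*d^2 - 3*d - 5)/(8*d^6 + 12*d^5 - 6*d^4 - 11*d^3 + 3*d^2 + 3*d - 1)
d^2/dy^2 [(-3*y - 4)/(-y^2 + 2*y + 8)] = 2*((2 - 9*y)*(-y^2 + 2*y + 8) - 4*(y - 1)^2*(3*y + 4))/(-y^2 + 2*y + 8)^3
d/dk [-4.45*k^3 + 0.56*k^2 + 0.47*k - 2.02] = -13.35*k^2 + 1.12*k + 0.47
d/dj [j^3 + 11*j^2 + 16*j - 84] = 3*j^2 + 22*j + 16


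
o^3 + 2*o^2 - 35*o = o*(o - 5)*(o + 7)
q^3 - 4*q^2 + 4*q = q*(q - 2)^2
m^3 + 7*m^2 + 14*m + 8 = (m + 1)*(m + 2)*(m + 4)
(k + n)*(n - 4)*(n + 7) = k*n^2 + 3*k*n - 28*k + n^3 + 3*n^2 - 28*n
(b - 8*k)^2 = b^2 - 16*b*k + 64*k^2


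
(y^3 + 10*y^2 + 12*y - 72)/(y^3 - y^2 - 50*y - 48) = (y^2 + 4*y - 12)/(y^2 - 7*y - 8)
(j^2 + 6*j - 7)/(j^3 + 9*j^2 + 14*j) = (j - 1)/(j*(j + 2))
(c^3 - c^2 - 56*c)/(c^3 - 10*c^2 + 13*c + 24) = c*(c + 7)/(c^2 - 2*c - 3)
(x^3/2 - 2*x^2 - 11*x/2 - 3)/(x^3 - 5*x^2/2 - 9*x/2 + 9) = (x^3 - 4*x^2 - 11*x - 6)/(2*x^3 - 5*x^2 - 9*x + 18)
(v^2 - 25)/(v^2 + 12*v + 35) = (v - 5)/(v + 7)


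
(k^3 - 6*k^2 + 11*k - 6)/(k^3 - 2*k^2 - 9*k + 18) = (k - 1)/(k + 3)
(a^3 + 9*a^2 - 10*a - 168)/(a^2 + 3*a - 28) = a + 6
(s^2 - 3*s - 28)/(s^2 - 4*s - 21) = (s + 4)/(s + 3)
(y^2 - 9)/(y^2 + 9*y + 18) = (y - 3)/(y + 6)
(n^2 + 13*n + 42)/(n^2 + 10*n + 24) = (n + 7)/(n + 4)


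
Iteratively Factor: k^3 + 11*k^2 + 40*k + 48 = (k + 4)*(k^2 + 7*k + 12) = (k + 4)^2*(k + 3)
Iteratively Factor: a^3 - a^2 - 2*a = (a - 2)*(a^2 + a) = (a - 2)*(a + 1)*(a)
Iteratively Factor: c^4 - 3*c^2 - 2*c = (c - 2)*(c^3 + 2*c^2 + c) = c*(c - 2)*(c^2 + 2*c + 1) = c*(c - 2)*(c + 1)*(c + 1)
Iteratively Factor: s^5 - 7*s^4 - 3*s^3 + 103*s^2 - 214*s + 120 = (s + 4)*(s^4 - 11*s^3 + 41*s^2 - 61*s + 30) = (s - 1)*(s + 4)*(s^3 - 10*s^2 + 31*s - 30) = (s - 5)*(s - 1)*(s + 4)*(s^2 - 5*s + 6) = (s - 5)*(s - 3)*(s - 1)*(s + 4)*(s - 2)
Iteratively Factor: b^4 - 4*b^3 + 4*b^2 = (b - 2)*(b^3 - 2*b^2) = (b - 2)^2*(b^2) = b*(b - 2)^2*(b)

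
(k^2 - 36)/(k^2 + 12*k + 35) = (k^2 - 36)/(k^2 + 12*k + 35)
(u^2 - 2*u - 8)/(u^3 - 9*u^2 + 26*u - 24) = (u + 2)/(u^2 - 5*u + 6)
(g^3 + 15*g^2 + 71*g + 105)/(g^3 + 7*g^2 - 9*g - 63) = (g + 5)/(g - 3)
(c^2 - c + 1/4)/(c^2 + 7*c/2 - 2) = (c - 1/2)/(c + 4)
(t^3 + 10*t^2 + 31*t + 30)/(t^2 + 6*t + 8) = (t^2 + 8*t + 15)/(t + 4)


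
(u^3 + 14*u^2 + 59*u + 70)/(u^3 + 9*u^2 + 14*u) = (u + 5)/u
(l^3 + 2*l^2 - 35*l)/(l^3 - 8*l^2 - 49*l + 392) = l*(l - 5)/(l^2 - 15*l + 56)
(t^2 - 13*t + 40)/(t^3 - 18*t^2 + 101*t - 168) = (t - 5)/(t^2 - 10*t + 21)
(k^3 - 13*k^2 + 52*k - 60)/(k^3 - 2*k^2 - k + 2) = (k^2 - 11*k + 30)/(k^2 - 1)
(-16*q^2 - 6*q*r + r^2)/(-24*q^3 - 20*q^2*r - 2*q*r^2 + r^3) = (8*q - r)/(12*q^2 + 4*q*r - r^2)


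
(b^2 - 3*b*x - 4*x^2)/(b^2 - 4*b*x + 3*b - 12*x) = (b + x)/(b + 3)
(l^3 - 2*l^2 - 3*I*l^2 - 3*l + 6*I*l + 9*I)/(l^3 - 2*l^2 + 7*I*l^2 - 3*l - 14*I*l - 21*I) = (l - 3*I)/(l + 7*I)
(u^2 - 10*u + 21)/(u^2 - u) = (u^2 - 10*u + 21)/(u*(u - 1))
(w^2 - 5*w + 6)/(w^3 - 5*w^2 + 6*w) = 1/w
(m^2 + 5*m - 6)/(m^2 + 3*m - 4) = (m + 6)/(m + 4)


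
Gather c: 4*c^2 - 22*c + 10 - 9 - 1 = 4*c^2 - 22*c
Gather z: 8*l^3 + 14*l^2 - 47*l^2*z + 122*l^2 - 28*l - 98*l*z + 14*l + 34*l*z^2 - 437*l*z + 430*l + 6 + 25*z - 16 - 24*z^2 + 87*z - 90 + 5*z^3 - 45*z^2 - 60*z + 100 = 8*l^3 + 136*l^2 + 416*l + 5*z^3 + z^2*(34*l - 69) + z*(-47*l^2 - 535*l + 52)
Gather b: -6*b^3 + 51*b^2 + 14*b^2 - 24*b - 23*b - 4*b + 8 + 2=-6*b^3 + 65*b^2 - 51*b + 10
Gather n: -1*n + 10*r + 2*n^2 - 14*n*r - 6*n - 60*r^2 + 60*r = 2*n^2 + n*(-14*r - 7) - 60*r^2 + 70*r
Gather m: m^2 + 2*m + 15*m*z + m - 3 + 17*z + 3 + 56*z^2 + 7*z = m^2 + m*(15*z + 3) + 56*z^2 + 24*z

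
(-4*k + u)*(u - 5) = -4*k*u + 20*k + u^2 - 5*u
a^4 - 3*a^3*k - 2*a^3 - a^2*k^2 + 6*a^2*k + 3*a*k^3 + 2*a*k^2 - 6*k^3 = (a - 2)*(a - 3*k)*(a - k)*(a + k)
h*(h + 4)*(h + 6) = h^3 + 10*h^2 + 24*h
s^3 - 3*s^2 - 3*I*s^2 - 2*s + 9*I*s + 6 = (s - 3)*(s - 2*I)*(s - I)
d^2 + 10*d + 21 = (d + 3)*(d + 7)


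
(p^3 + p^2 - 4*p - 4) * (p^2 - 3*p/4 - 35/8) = p^5 + p^4/4 - 73*p^3/8 - 43*p^2/8 + 41*p/2 + 35/2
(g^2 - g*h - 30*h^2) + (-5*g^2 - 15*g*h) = -4*g^2 - 16*g*h - 30*h^2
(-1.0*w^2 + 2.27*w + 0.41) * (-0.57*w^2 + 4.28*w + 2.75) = 0.57*w^4 - 5.5739*w^3 + 6.7319*w^2 + 7.9973*w + 1.1275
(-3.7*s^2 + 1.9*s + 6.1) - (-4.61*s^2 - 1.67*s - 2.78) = 0.91*s^2 + 3.57*s + 8.88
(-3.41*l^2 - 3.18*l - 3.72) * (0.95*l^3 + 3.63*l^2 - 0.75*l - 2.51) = -3.2395*l^5 - 15.3993*l^4 - 12.5199*l^3 - 2.5595*l^2 + 10.7718*l + 9.3372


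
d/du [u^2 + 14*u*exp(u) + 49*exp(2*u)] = 14*u*exp(u) + 2*u + 98*exp(2*u) + 14*exp(u)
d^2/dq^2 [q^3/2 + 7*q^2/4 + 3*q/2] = 3*q + 7/2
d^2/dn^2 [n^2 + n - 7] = 2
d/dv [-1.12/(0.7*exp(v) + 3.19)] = 0.784*exp(v)/(0.7*exp(v) + 3.19)^2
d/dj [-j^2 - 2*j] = -2*j - 2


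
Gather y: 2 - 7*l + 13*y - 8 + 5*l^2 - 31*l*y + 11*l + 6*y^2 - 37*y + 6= 5*l^2 + 4*l + 6*y^2 + y*(-31*l - 24)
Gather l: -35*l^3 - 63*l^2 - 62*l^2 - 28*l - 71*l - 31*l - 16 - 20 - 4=-35*l^3 - 125*l^2 - 130*l - 40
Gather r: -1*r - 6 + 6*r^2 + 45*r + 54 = 6*r^2 + 44*r + 48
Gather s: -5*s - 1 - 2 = -5*s - 3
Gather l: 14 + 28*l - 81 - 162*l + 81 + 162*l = 28*l + 14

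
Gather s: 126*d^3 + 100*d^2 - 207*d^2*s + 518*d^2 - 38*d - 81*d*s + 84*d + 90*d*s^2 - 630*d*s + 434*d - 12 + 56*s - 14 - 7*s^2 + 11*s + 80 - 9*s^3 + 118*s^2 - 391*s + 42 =126*d^3 + 618*d^2 + 480*d - 9*s^3 + s^2*(90*d + 111) + s*(-207*d^2 - 711*d - 324) + 96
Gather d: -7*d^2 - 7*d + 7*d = -7*d^2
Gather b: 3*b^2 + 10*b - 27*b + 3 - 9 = 3*b^2 - 17*b - 6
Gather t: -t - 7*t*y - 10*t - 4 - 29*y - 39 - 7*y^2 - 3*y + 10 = t*(-7*y - 11) - 7*y^2 - 32*y - 33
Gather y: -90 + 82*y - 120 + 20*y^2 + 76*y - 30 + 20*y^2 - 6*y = 40*y^2 + 152*y - 240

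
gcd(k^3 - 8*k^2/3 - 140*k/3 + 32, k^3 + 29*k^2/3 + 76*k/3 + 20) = k + 6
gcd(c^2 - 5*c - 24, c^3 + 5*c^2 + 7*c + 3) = c + 3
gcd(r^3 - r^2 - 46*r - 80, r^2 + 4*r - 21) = 1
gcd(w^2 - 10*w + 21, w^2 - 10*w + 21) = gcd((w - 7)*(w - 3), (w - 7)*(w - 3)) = w^2 - 10*w + 21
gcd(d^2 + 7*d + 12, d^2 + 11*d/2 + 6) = d + 4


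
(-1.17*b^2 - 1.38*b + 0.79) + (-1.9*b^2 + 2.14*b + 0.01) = -3.07*b^2 + 0.76*b + 0.8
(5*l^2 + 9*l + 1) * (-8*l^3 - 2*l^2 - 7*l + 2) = -40*l^5 - 82*l^4 - 61*l^3 - 55*l^2 + 11*l + 2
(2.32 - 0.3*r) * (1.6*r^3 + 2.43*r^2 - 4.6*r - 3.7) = -0.48*r^4 + 2.983*r^3 + 7.0176*r^2 - 9.562*r - 8.584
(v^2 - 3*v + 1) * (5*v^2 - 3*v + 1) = 5*v^4 - 18*v^3 + 15*v^2 - 6*v + 1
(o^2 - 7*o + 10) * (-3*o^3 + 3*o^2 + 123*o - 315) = -3*o^5 + 24*o^4 + 72*o^3 - 1146*o^2 + 3435*o - 3150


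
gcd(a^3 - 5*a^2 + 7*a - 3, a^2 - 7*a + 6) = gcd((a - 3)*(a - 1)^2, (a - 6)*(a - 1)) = a - 1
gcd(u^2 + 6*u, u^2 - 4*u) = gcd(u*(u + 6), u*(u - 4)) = u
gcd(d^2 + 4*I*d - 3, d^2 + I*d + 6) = d + 3*I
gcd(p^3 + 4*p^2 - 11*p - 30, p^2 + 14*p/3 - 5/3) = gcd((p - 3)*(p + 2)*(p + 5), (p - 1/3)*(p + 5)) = p + 5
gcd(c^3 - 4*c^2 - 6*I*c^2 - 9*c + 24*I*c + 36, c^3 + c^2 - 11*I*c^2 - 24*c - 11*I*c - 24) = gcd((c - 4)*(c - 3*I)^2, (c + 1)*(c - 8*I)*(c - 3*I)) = c - 3*I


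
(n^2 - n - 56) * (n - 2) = n^3 - 3*n^2 - 54*n + 112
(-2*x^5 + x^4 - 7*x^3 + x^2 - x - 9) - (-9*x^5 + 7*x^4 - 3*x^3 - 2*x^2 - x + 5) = 7*x^5 - 6*x^4 - 4*x^3 + 3*x^2 - 14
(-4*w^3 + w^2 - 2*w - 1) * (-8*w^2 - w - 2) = 32*w^5 - 4*w^4 + 23*w^3 + 8*w^2 + 5*w + 2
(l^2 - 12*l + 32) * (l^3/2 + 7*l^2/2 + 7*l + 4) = l^5/2 - 5*l^4/2 - 19*l^3 + 32*l^2 + 176*l + 128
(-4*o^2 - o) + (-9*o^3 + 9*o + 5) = -9*o^3 - 4*o^2 + 8*o + 5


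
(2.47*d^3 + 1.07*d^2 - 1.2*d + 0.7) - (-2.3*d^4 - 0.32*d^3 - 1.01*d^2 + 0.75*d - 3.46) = 2.3*d^4 + 2.79*d^3 + 2.08*d^2 - 1.95*d + 4.16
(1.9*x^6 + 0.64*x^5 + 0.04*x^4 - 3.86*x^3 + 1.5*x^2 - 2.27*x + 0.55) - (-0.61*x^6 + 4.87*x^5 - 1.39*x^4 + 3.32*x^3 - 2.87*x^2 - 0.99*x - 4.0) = 2.51*x^6 - 4.23*x^5 + 1.43*x^4 - 7.18*x^3 + 4.37*x^2 - 1.28*x + 4.55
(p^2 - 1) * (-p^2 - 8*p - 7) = -p^4 - 8*p^3 - 6*p^2 + 8*p + 7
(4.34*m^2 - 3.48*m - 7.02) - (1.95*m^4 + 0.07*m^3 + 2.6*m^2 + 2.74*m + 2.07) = -1.95*m^4 - 0.07*m^3 + 1.74*m^2 - 6.22*m - 9.09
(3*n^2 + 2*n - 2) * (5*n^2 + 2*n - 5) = 15*n^4 + 16*n^3 - 21*n^2 - 14*n + 10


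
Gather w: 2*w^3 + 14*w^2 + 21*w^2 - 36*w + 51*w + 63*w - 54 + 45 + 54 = 2*w^3 + 35*w^2 + 78*w + 45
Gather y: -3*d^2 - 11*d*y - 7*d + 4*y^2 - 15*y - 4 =-3*d^2 - 7*d + 4*y^2 + y*(-11*d - 15) - 4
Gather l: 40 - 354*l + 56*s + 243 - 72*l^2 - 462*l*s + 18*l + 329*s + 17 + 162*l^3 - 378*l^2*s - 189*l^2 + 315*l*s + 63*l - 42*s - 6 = 162*l^3 + l^2*(-378*s - 261) + l*(-147*s - 273) + 343*s + 294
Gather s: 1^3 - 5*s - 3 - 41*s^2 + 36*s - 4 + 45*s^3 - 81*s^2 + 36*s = 45*s^3 - 122*s^2 + 67*s - 6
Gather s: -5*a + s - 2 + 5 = -5*a + s + 3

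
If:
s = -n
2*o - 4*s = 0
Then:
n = -s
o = 2*s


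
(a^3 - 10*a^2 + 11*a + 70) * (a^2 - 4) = a^5 - 10*a^4 + 7*a^3 + 110*a^2 - 44*a - 280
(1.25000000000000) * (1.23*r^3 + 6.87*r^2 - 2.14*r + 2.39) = 1.5375*r^3 + 8.5875*r^2 - 2.675*r + 2.9875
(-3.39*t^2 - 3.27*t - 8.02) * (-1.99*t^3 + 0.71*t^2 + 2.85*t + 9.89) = 6.7461*t^5 + 4.1004*t^4 + 3.9766*t^3 - 48.5408*t^2 - 55.1973*t - 79.3178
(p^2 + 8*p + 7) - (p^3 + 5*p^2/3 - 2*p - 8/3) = -p^3 - 2*p^2/3 + 10*p + 29/3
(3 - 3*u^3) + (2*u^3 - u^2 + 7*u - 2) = -u^3 - u^2 + 7*u + 1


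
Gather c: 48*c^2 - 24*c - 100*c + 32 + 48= 48*c^2 - 124*c + 80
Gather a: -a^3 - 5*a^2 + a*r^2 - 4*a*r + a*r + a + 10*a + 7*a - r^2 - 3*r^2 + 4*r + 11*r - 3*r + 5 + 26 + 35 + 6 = -a^3 - 5*a^2 + a*(r^2 - 3*r + 18) - 4*r^2 + 12*r + 72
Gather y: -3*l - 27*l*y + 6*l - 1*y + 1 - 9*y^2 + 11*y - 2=3*l - 9*y^2 + y*(10 - 27*l) - 1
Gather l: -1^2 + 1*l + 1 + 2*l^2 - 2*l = 2*l^2 - l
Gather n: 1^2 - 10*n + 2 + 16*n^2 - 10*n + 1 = 16*n^2 - 20*n + 4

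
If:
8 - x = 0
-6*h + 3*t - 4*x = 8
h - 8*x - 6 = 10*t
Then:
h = -610/57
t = -460/57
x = 8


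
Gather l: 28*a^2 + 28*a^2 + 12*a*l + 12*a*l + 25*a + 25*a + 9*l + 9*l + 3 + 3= 56*a^2 + 50*a + l*(24*a + 18) + 6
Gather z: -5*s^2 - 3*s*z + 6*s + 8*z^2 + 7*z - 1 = -5*s^2 + 6*s + 8*z^2 + z*(7 - 3*s) - 1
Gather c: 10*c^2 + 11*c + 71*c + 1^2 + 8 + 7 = 10*c^2 + 82*c + 16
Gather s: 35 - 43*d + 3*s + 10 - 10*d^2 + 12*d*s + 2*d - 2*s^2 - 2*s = -10*d^2 - 41*d - 2*s^2 + s*(12*d + 1) + 45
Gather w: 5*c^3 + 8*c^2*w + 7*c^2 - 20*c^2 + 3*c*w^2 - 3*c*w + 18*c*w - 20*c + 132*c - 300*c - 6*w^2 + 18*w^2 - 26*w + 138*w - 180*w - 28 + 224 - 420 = 5*c^3 - 13*c^2 - 188*c + w^2*(3*c + 12) + w*(8*c^2 + 15*c - 68) - 224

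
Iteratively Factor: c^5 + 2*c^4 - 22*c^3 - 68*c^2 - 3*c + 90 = (c - 1)*(c^4 + 3*c^3 - 19*c^2 - 87*c - 90) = (c - 1)*(c + 3)*(c^3 - 19*c - 30) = (c - 1)*(c + 2)*(c + 3)*(c^2 - 2*c - 15) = (c - 1)*(c + 2)*(c + 3)^2*(c - 5)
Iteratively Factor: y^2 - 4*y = (y)*(y - 4)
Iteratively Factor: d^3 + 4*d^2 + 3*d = (d)*(d^2 + 4*d + 3) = d*(d + 1)*(d + 3)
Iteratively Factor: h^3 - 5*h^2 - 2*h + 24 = (h - 4)*(h^2 - h - 6) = (h - 4)*(h - 3)*(h + 2)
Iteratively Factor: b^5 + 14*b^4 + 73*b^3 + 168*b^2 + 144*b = (b + 4)*(b^4 + 10*b^3 + 33*b^2 + 36*b) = (b + 4)^2*(b^3 + 6*b^2 + 9*b) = (b + 3)*(b + 4)^2*(b^2 + 3*b) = b*(b + 3)*(b + 4)^2*(b + 3)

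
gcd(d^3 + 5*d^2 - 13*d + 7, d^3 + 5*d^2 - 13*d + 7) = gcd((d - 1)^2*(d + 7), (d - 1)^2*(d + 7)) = d^3 + 5*d^2 - 13*d + 7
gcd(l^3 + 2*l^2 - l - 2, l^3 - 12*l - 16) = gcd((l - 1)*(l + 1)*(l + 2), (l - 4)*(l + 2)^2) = l + 2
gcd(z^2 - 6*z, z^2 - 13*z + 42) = z - 6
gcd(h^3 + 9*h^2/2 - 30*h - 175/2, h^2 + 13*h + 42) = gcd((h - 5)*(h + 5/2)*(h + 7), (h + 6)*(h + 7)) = h + 7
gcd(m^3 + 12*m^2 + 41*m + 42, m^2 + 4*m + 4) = m + 2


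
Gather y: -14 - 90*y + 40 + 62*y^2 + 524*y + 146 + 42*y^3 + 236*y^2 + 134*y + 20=42*y^3 + 298*y^2 + 568*y + 192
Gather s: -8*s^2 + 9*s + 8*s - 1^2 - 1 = -8*s^2 + 17*s - 2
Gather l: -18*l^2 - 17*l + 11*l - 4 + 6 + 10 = -18*l^2 - 6*l + 12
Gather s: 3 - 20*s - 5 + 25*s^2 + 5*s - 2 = 25*s^2 - 15*s - 4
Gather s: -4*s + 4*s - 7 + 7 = 0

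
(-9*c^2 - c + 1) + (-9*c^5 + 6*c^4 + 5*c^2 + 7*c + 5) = -9*c^5 + 6*c^4 - 4*c^2 + 6*c + 6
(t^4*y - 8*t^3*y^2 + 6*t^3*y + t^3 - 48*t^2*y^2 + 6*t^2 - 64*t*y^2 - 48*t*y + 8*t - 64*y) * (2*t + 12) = 2*t^5*y - 16*t^4*y^2 + 24*t^4*y + 2*t^4 - 192*t^3*y^2 + 72*t^3*y + 24*t^3 - 704*t^2*y^2 - 96*t^2*y + 88*t^2 - 768*t*y^2 - 704*t*y + 96*t - 768*y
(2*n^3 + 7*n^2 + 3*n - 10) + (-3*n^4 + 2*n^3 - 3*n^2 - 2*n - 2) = -3*n^4 + 4*n^3 + 4*n^2 + n - 12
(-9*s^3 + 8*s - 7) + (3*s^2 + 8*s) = -9*s^3 + 3*s^2 + 16*s - 7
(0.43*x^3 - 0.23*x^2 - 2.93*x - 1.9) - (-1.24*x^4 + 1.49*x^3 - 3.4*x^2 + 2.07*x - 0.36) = 1.24*x^4 - 1.06*x^3 + 3.17*x^2 - 5.0*x - 1.54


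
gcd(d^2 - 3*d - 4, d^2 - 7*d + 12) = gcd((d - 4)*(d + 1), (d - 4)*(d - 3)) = d - 4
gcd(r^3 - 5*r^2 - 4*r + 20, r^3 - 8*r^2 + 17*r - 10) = r^2 - 7*r + 10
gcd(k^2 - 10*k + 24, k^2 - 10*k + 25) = 1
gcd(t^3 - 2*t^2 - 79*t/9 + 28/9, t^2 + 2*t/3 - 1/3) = t - 1/3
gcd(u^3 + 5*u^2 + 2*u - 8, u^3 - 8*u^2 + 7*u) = u - 1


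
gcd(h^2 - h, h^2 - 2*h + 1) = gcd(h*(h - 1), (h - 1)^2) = h - 1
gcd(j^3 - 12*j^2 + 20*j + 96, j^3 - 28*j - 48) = j^2 - 4*j - 12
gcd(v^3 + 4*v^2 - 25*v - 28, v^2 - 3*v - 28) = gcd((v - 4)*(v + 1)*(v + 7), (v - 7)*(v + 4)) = 1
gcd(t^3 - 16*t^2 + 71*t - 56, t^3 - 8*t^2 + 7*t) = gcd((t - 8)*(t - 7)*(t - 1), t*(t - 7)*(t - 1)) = t^2 - 8*t + 7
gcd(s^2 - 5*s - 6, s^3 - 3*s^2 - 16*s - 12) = s^2 - 5*s - 6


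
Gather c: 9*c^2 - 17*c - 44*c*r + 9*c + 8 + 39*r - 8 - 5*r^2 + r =9*c^2 + c*(-44*r - 8) - 5*r^2 + 40*r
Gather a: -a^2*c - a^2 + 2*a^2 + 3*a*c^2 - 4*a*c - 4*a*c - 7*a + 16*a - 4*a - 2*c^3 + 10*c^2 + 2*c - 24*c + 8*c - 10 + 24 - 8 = a^2*(1 - c) + a*(3*c^2 - 8*c + 5) - 2*c^3 + 10*c^2 - 14*c + 6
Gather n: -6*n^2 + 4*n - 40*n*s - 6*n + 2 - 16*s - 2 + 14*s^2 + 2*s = -6*n^2 + n*(-40*s - 2) + 14*s^2 - 14*s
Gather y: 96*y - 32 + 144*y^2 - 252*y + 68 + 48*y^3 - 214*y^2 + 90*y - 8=48*y^3 - 70*y^2 - 66*y + 28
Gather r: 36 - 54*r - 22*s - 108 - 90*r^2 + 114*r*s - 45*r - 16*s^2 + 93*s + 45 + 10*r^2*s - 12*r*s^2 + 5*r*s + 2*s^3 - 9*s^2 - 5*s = r^2*(10*s - 90) + r*(-12*s^2 + 119*s - 99) + 2*s^3 - 25*s^2 + 66*s - 27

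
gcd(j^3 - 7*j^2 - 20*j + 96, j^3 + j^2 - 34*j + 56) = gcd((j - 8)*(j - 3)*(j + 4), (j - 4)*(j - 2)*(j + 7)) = 1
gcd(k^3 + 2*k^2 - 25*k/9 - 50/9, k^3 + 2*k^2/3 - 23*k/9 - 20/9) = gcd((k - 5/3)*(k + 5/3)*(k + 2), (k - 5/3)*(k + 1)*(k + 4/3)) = k - 5/3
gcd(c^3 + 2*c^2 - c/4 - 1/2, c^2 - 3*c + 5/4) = c - 1/2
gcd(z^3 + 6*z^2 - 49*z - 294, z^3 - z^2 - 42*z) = z^2 - z - 42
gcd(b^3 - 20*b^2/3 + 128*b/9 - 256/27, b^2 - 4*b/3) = b - 4/3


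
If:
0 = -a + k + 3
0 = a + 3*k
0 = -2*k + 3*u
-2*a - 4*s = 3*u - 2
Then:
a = 9/4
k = -3/4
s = -1/4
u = -1/2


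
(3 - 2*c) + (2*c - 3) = 0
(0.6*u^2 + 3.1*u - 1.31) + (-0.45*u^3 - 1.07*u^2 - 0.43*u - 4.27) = -0.45*u^3 - 0.47*u^2 + 2.67*u - 5.58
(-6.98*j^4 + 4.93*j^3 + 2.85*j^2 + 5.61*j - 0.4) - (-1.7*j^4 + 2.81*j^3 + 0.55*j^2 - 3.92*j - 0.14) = -5.28*j^4 + 2.12*j^3 + 2.3*j^2 + 9.53*j - 0.26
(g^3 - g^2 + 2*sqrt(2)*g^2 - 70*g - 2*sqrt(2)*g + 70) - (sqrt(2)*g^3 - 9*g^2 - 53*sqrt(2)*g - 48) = -sqrt(2)*g^3 + g^3 + 2*sqrt(2)*g^2 + 8*g^2 - 70*g + 51*sqrt(2)*g + 118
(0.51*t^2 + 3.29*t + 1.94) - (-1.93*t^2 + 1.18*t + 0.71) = 2.44*t^2 + 2.11*t + 1.23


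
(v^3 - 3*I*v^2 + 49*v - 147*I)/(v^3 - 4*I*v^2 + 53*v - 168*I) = (v - 7*I)/(v - 8*I)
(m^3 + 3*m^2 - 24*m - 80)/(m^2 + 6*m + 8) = (m^2 - m - 20)/(m + 2)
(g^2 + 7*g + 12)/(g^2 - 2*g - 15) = (g + 4)/(g - 5)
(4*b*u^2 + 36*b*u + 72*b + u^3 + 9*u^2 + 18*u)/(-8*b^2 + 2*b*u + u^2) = (u^2 + 9*u + 18)/(-2*b + u)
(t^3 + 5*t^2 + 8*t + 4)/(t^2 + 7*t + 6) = (t^2 + 4*t + 4)/(t + 6)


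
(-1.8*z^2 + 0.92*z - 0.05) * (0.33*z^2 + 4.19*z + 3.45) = -0.594*z^4 - 7.2384*z^3 - 2.3717*z^2 + 2.9645*z - 0.1725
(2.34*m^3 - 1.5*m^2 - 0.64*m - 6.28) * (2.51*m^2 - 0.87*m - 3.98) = 5.8734*m^5 - 5.8008*m^4 - 9.6146*m^3 - 9.236*m^2 + 8.0108*m + 24.9944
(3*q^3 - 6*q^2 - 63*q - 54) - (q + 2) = 3*q^3 - 6*q^2 - 64*q - 56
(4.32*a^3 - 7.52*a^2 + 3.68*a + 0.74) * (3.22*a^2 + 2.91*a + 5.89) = 13.9104*a^5 - 11.6432*a^4 + 15.4112*a^3 - 31.2012*a^2 + 23.8286*a + 4.3586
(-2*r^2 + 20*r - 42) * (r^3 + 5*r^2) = -2*r^5 + 10*r^4 + 58*r^3 - 210*r^2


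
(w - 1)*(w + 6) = w^2 + 5*w - 6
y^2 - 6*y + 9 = (y - 3)^2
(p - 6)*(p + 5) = p^2 - p - 30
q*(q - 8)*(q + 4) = q^3 - 4*q^2 - 32*q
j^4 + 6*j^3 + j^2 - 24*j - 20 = (j - 2)*(j + 1)*(j + 2)*(j + 5)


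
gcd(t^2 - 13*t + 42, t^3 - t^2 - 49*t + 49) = t - 7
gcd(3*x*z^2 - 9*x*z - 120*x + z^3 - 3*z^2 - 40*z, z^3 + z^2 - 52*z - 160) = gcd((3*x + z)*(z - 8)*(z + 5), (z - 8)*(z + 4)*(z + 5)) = z^2 - 3*z - 40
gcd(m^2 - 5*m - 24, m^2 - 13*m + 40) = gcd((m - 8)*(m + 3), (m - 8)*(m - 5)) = m - 8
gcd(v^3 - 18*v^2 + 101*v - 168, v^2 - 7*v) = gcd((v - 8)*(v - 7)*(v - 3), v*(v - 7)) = v - 7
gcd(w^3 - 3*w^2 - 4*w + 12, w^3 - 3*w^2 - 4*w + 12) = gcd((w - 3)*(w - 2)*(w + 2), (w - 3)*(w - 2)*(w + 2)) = w^3 - 3*w^2 - 4*w + 12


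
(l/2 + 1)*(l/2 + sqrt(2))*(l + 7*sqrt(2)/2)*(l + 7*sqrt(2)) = l^4/4 + l^3/2 + 25*sqrt(2)*l^3/8 + 25*sqrt(2)*l^2/4 + 91*l^2/4 + 49*sqrt(2)*l/2 + 91*l/2 + 49*sqrt(2)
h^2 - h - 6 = (h - 3)*(h + 2)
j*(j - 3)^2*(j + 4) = j^4 - 2*j^3 - 15*j^2 + 36*j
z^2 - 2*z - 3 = (z - 3)*(z + 1)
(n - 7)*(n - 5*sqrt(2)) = n^2 - 5*sqrt(2)*n - 7*n + 35*sqrt(2)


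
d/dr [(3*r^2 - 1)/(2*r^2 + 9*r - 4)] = (27*r^2 - 20*r + 9)/(4*r^4 + 36*r^3 + 65*r^2 - 72*r + 16)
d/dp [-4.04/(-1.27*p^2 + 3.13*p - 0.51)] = (12.6452 - 10.2616*p)/(1.27*p^2 - 3.13*p + 0.51)^2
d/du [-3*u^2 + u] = 1 - 6*u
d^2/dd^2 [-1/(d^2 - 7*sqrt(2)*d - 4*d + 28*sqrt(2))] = 2*(d^2 - 7*sqrt(2)*d - 4*d - (-2*d + 4 + 7*sqrt(2))^2 + 28*sqrt(2))/(d^2 - 7*sqrt(2)*d - 4*d + 28*sqrt(2))^3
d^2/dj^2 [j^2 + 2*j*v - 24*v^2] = 2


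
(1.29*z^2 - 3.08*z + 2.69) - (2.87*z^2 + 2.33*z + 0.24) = -1.58*z^2 - 5.41*z + 2.45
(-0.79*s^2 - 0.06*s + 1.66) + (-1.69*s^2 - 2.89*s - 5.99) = -2.48*s^2 - 2.95*s - 4.33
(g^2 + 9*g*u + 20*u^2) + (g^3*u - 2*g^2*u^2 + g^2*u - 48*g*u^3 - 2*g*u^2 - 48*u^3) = g^3*u - 2*g^2*u^2 + g^2*u + g^2 - 48*g*u^3 - 2*g*u^2 + 9*g*u - 48*u^3 + 20*u^2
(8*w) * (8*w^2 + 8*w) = 64*w^3 + 64*w^2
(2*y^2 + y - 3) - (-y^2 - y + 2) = 3*y^2 + 2*y - 5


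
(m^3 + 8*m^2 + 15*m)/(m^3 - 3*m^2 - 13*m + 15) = m*(m + 5)/(m^2 - 6*m + 5)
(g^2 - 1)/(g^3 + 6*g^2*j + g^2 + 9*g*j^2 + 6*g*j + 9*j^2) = (g - 1)/(g^2 + 6*g*j + 9*j^2)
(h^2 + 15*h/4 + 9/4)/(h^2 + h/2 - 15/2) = (4*h + 3)/(2*(2*h - 5))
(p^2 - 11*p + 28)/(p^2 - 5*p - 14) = (p - 4)/(p + 2)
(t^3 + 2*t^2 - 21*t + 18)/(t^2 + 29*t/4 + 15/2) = 4*(t^2 - 4*t + 3)/(4*t + 5)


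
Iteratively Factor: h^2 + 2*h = (h)*(h + 2)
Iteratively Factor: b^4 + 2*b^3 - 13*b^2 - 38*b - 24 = (b + 1)*(b^3 + b^2 - 14*b - 24) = (b + 1)*(b + 3)*(b^2 - 2*b - 8) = (b + 1)*(b + 2)*(b + 3)*(b - 4)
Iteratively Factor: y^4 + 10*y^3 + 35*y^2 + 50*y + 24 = (y + 3)*(y^3 + 7*y^2 + 14*y + 8) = (y + 3)*(y + 4)*(y^2 + 3*y + 2) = (y + 1)*(y + 3)*(y + 4)*(y + 2)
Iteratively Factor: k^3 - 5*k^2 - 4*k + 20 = (k + 2)*(k^2 - 7*k + 10) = (k - 5)*(k + 2)*(k - 2)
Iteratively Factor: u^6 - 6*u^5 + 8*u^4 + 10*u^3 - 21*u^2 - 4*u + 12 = (u + 1)*(u^5 - 7*u^4 + 15*u^3 - 5*u^2 - 16*u + 12) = (u - 1)*(u + 1)*(u^4 - 6*u^3 + 9*u^2 + 4*u - 12) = (u - 1)*(u + 1)^2*(u^3 - 7*u^2 + 16*u - 12) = (u - 3)*(u - 1)*(u + 1)^2*(u^2 - 4*u + 4) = (u - 3)*(u - 2)*(u - 1)*(u + 1)^2*(u - 2)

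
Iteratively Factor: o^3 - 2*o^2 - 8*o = (o)*(o^2 - 2*o - 8) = o*(o - 4)*(o + 2)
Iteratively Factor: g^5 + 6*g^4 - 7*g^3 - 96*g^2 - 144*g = (g - 4)*(g^4 + 10*g^3 + 33*g^2 + 36*g) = (g - 4)*(g + 4)*(g^3 + 6*g^2 + 9*g) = (g - 4)*(g + 3)*(g + 4)*(g^2 + 3*g) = (g - 4)*(g + 3)^2*(g + 4)*(g)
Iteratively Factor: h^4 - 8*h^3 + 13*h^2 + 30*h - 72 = (h - 3)*(h^3 - 5*h^2 - 2*h + 24) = (h - 4)*(h - 3)*(h^2 - h - 6) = (h - 4)*(h - 3)^2*(h + 2)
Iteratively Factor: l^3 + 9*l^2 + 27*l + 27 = (l + 3)*(l^2 + 6*l + 9) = (l + 3)^2*(l + 3)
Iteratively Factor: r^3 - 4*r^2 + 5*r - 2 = (r - 1)*(r^2 - 3*r + 2) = (r - 1)^2*(r - 2)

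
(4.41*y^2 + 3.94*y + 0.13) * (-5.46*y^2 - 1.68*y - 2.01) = -24.0786*y^4 - 28.9212*y^3 - 16.1931*y^2 - 8.1378*y - 0.2613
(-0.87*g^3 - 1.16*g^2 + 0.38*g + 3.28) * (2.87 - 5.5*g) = 4.785*g^4 + 3.8831*g^3 - 5.4192*g^2 - 16.9494*g + 9.4136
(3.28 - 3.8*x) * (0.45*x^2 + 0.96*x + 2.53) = -1.71*x^3 - 2.172*x^2 - 6.4652*x + 8.2984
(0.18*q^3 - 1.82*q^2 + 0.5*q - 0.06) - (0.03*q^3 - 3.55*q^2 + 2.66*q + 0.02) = 0.15*q^3 + 1.73*q^2 - 2.16*q - 0.08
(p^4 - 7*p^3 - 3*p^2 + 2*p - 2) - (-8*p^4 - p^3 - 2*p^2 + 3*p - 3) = 9*p^4 - 6*p^3 - p^2 - p + 1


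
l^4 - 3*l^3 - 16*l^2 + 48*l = l*(l - 4)*(l - 3)*(l + 4)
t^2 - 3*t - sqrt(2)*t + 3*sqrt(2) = (t - 3)*(t - sqrt(2))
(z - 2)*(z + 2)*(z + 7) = z^3 + 7*z^2 - 4*z - 28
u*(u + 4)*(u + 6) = u^3 + 10*u^2 + 24*u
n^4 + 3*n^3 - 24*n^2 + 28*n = n*(n - 2)^2*(n + 7)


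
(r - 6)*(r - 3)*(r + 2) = r^3 - 7*r^2 + 36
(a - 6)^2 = a^2 - 12*a + 36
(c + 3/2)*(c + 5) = c^2 + 13*c/2 + 15/2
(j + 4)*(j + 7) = j^2 + 11*j + 28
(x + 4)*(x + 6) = x^2 + 10*x + 24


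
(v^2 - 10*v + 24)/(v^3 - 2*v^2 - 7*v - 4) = (v - 6)/(v^2 + 2*v + 1)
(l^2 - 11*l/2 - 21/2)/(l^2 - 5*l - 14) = (l + 3/2)/(l + 2)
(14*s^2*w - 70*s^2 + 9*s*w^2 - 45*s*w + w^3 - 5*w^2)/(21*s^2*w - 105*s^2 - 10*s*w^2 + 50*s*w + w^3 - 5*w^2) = (14*s^2 + 9*s*w + w^2)/(21*s^2 - 10*s*w + w^2)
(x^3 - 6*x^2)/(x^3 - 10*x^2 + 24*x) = x/(x - 4)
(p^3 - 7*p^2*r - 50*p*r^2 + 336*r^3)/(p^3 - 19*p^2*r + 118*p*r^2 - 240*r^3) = (p + 7*r)/(p - 5*r)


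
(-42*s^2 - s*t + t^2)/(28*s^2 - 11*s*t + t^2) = (-6*s - t)/(4*s - t)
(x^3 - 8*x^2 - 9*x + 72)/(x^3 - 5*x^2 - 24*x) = (x - 3)/x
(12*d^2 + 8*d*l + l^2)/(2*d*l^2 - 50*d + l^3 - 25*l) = (6*d + l)/(l^2 - 25)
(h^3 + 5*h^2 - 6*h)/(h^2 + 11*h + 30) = h*(h - 1)/(h + 5)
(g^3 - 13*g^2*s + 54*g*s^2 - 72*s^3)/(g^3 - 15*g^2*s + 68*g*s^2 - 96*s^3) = (-g + 6*s)/(-g + 8*s)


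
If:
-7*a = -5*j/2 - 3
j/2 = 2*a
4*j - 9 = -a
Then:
No Solution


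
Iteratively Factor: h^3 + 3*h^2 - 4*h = (h - 1)*(h^2 + 4*h) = (h - 1)*(h + 4)*(h)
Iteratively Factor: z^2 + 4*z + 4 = (z + 2)*(z + 2)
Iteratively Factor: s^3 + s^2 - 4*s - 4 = (s + 1)*(s^2 - 4) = (s + 1)*(s + 2)*(s - 2)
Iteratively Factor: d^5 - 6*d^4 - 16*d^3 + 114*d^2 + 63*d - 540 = (d + 3)*(d^4 - 9*d^3 + 11*d^2 + 81*d - 180) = (d - 4)*(d + 3)*(d^3 - 5*d^2 - 9*d + 45) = (d - 4)*(d - 3)*(d + 3)*(d^2 - 2*d - 15) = (d - 4)*(d - 3)*(d + 3)^2*(d - 5)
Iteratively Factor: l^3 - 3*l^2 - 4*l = (l)*(l^2 - 3*l - 4) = l*(l + 1)*(l - 4)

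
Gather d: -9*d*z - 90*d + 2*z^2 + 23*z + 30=d*(-9*z - 90) + 2*z^2 + 23*z + 30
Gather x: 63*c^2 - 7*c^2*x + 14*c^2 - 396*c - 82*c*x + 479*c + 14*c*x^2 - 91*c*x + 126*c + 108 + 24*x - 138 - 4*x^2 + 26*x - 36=77*c^2 + 209*c + x^2*(14*c - 4) + x*(-7*c^2 - 173*c + 50) - 66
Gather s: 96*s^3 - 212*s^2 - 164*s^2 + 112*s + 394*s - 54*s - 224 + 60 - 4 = 96*s^3 - 376*s^2 + 452*s - 168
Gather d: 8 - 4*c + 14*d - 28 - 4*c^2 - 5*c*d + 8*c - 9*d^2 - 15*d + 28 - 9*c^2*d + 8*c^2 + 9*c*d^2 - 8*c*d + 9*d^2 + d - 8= 4*c^2 + 9*c*d^2 + 4*c + d*(-9*c^2 - 13*c)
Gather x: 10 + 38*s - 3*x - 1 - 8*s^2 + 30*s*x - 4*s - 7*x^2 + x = -8*s^2 + 34*s - 7*x^2 + x*(30*s - 2) + 9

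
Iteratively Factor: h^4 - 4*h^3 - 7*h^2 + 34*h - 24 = (h - 1)*(h^3 - 3*h^2 - 10*h + 24) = (h - 1)*(h + 3)*(h^2 - 6*h + 8) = (h - 4)*(h - 1)*(h + 3)*(h - 2)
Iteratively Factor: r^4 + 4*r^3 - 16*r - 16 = (r - 2)*(r^3 + 6*r^2 + 12*r + 8) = (r - 2)*(r + 2)*(r^2 + 4*r + 4) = (r - 2)*(r + 2)^2*(r + 2)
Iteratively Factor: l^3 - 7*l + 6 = (l + 3)*(l^2 - 3*l + 2) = (l - 1)*(l + 3)*(l - 2)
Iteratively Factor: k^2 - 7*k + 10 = (k - 2)*(k - 5)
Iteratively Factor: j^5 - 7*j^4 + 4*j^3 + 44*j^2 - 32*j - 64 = (j - 4)*(j^4 - 3*j^3 - 8*j^2 + 12*j + 16) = (j - 4)*(j + 1)*(j^3 - 4*j^2 - 4*j + 16) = (j - 4)*(j - 2)*(j + 1)*(j^2 - 2*j - 8) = (j - 4)^2*(j - 2)*(j + 1)*(j + 2)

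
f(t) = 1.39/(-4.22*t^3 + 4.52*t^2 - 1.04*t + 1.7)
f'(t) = 1.39*(12.66*t^2 - 9.04*t + 1.04)/(-4.22*t^3 + 4.52*t^2 - 1.04*t + 1.7)^2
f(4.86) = -0.00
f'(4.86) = 0.00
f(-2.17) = 0.02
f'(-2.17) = 0.02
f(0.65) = 0.78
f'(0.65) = 0.23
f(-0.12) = 0.73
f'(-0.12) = 0.89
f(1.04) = 1.83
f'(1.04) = 12.82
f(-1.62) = 0.04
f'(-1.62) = 0.06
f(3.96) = -0.01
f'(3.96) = 0.01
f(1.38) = -0.63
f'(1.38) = 3.58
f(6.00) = -0.00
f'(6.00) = 0.00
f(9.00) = -0.00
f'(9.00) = 0.00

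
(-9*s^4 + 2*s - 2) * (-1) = 9*s^4 - 2*s + 2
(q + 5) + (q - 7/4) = 2*q + 13/4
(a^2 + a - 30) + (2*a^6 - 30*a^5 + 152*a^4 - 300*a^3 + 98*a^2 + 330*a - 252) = 2*a^6 - 30*a^5 + 152*a^4 - 300*a^3 + 99*a^2 + 331*a - 282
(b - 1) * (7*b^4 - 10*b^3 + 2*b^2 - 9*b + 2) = 7*b^5 - 17*b^4 + 12*b^3 - 11*b^2 + 11*b - 2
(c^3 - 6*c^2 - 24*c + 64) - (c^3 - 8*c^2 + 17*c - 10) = 2*c^2 - 41*c + 74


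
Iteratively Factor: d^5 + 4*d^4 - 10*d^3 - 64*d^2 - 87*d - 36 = (d - 4)*(d^4 + 8*d^3 + 22*d^2 + 24*d + 9) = (d - 4)*(d + 1)*(d^3 + 7*d^2 + 15*d + 9) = (d - 4)*(d + 1)^2*(d^2 + 6*d + 9) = (d - 4)*(d + 1)^2*(d + 3)*(d + 3)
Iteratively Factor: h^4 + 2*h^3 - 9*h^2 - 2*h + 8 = (h + 1)*(h^3 + h^2 - 10*h + 8) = (h + 1)*(h + 4)*(h^2 - 3*h + 2) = (h - 1)*(h + 1)*(h + 4)*(h - 2)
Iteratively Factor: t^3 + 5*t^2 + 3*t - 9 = (t + 3)*(t^2 + 2*t - 3) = (t + 3)^2*(t - 1)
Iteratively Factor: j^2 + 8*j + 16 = (j + 4)*(j + 4)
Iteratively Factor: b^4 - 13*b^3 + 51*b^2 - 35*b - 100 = (b - 4)*(b^3 - 9*b^2 + 15*b + 25) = (b - 4)*(b + 1)*(b^2 - 10*b + 25) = (b - 5)*(b - 4)*(b + 1)*(b - 5)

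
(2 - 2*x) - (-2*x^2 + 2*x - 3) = 2*x^2 - 4*x + 5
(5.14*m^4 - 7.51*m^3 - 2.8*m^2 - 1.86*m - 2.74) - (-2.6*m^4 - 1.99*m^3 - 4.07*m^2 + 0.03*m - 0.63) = 7.74*m^4 - 5.52*m^3 + 1.27*m^2 - 1.89*m - 2.11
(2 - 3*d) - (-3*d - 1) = 3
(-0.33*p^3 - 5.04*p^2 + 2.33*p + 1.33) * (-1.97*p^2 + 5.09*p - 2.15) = 0.6501*p^5 + 8.2491*p^4 - 29.5342*p^3 + 20.0756*p^2 + 1.7602*p - 2.8595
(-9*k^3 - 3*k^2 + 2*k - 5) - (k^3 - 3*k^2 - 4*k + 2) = -10*k^3 + 6*k - 7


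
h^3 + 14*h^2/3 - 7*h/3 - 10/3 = (h - 1)*(h + 2/3)*(h + 5)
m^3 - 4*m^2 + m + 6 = (m - 3)*(m - 2)*(m + 1)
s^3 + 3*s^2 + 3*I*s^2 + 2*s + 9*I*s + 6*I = (s + 1)*(s + 2)*(s + 3*I)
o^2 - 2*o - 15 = (o - 5)*(o + 3)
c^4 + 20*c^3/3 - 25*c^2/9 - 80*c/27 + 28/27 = (c - 2/3)*(c - 1/3)*(c + 2/3)*(c + 7)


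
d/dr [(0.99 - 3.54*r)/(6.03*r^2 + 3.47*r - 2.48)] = (21.3462*r^2 - 11.9394*r + 5.3439)/(36.3609*r^4 + 41.8482*r^3 - 17.8679*r^2 - 17.2112*r + 6.1504)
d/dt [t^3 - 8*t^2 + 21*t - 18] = 3*t^2 - 16*t + 21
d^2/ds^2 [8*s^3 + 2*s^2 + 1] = 48*s + 4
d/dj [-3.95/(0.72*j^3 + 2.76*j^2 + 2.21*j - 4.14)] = (8.532*j^2 + 21.804*j + 8.7295)/(0.72*j^3 + 2.76*j^2 + 2.21*j - 4.14)^2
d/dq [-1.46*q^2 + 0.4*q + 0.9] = 0.4 - 2.92*q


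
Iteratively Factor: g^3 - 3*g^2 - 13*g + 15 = (g + 3)*(g^2 - 6*g + 5) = (g - 1)*(g + 3)*(g - 5)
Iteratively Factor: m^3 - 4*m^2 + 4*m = (m - 2)*(m^2 - 2*m) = m*(m - 2)*(m - 2)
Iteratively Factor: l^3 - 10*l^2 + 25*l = (l)*(l^2 - 10*l + 25) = l*(l - 5)*(l - 5)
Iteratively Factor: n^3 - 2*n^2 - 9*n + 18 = (n - 2)*(n^2 - 9) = (n - 2)*(n + 3)*(n - 3)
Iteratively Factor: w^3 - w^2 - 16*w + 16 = (w - 4)*(w^2 + 3*w - 4) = (w - 4)*(w - 1)*(w + 4)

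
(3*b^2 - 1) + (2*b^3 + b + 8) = 2*b^3 + 3*b^2 + b + 7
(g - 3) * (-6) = 18 - 6*g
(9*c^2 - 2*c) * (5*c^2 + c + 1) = 45*c^4 - c^3 + 7*c^2 - 2*c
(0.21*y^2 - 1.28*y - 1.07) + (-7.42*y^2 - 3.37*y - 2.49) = -7.21*y^2 - 4.65*y - 3.56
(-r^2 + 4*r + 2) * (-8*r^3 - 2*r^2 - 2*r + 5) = 8*r^5 - 30*r^4 - 22*r^3 - 17*r^2 + 16*r + 10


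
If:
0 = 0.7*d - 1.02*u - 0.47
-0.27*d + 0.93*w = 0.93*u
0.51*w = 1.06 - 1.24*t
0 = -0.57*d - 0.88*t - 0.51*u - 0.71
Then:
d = -2.46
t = 2.03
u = -2.15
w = -2.86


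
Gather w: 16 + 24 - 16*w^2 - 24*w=-16*w^2 - 24*w + 40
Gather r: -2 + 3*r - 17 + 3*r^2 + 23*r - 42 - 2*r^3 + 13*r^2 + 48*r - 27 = -2*r^3 + 16*r^2 + 74*r - 88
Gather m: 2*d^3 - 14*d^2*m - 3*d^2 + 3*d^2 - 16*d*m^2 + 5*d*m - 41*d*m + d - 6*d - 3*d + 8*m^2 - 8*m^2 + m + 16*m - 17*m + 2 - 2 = 2*d^3 - 16*d*m^2 - 8*d + m*(-14*d^2 - 36*d)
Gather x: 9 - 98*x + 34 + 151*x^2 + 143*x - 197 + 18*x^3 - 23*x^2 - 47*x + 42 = 18*x^3 + 128*x^2 - 2*x - 112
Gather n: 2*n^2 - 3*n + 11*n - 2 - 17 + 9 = 2*n^2 + 8*n - 10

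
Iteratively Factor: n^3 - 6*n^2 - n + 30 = (n - 3)*(n^2 - 3*n - 10) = (n - 3)*(n + 2)*(n - 5)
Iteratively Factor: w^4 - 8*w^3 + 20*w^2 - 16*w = (w - 2)*(w^3 - 6*w^2 + 8*w) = (w - 2)^2*(w^2 - 4*w) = (w - 4)*(w - 2)^2*(w)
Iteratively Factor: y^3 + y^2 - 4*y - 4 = (y + 2)*(y^2 - y - 2) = (y + 1)*(y + 2)*(y - 2)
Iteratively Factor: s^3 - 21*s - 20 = (s + 1)*(s^2 - s - 20) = (s - 5)*(s + 1)*(s + 4)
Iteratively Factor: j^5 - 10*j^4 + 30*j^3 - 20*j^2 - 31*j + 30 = (j - 2)*(j^4 - 8*j^3 + 14*j^2 + 8*j - 15) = (j - 3)*(j - 2)*(j^3 - 5*j^2 - j + 5) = (j - 3)*(j - 2)*(j - 1)*(j^2 - 4*j - 5) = (j - 3)*(j - 2)*(j - 1)*(j + 1)*(j - 5)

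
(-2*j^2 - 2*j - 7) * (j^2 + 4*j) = -2*j^4 - 10*j^3 - 15*j^2 - 28*j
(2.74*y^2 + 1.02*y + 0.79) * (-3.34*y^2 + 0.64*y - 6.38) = -9.1516*y^4 - 1.6532*y^3 - 19.467*y^2 - 6.002*y - 5.0402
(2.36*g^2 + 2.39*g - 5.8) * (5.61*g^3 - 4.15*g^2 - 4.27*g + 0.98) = 13.2396*g^5 + 3.6139*g^4 - 52.5337*g^3 + 16.1775*g^2 + 27.1082*g - 5.684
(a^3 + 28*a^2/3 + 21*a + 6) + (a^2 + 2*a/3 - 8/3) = a^3 + 31*a^2/3 + 65*a/3 + 10/3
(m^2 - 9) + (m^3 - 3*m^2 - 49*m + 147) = m^3 - 2*m^2 - 49*m + 138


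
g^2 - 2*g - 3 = (g - 3)*(g + 1)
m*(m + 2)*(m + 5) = m^3 + 7*m^2 + 10*m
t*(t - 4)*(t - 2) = t^3 - 6*t^2 + 8*t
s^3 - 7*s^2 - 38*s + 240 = (s - 8)*(s - 5)*(s + 6)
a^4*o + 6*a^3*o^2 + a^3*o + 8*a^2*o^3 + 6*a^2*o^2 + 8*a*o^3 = a*(a + 2*o)*(a + 4*o)*(a*o + o)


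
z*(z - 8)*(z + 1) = z^3 - 7*z^2 - 8*z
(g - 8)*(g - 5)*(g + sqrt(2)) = g^3 - 13*g^2 + sqrt(2)*g^2 - 13*sqrt(2)*g + 40*g + 40*sqrt(2)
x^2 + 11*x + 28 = (x + 4)*(x + 7)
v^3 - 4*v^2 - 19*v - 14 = (v - 7)*(v + 1)*(v + 2)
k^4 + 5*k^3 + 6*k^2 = k^2*(k + 2)*(k + 3)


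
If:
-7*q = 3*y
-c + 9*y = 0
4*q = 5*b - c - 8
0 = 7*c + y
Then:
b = 8/5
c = 0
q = 0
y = 0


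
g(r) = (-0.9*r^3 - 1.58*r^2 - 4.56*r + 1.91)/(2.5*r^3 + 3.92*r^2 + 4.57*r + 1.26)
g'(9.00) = 0.00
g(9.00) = -0.38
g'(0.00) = -9.12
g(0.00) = 1.52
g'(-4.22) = -0.06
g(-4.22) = -0.45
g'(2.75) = 0.02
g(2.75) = -0.43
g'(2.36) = 0.02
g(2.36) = -0.44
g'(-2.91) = -0.21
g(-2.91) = -0.59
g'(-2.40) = -0.42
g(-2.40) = -0.75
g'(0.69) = -0.52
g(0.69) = -0.32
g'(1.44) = -0.02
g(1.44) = -0.45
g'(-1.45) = -1.97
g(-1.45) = -1.67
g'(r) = (-7.5*r^2 - 7.84*r - 4.57)*(-0.9*r^3 - 1.58*r^2 - 4.56*r + 1.91)/(2.5*r^3 + 3.92*r^2 + 4.57*r + 1.26)^2 + (-2.7*r^2 - 3.16*r - 4.56)/(2.5*r^3 + 3.92*r^2 + 4.57*r + 1.26)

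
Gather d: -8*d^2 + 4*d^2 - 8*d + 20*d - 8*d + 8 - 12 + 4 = -4*d^2 + 4*d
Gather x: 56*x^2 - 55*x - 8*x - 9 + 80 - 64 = 56*x^2 - 63*x + 7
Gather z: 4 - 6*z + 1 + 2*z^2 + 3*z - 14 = 2*z^2 - 3*z - 9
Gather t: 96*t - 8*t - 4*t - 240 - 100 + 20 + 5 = 84*t - 315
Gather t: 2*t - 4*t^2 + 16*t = -4*t^2 + 18*t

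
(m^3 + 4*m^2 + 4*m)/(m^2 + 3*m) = (m^2 + 4*m + 4)/(m + 3)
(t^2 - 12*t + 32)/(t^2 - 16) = (t - 8)/(t + 4)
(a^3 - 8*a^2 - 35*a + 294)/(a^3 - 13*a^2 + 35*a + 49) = (a + 6)/(a + 1)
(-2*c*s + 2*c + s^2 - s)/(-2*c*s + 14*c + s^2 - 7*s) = (s - 1)/(s - 7)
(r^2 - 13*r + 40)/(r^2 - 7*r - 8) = (r - 5)/(r + 1)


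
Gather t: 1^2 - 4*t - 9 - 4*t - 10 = -8*t - 18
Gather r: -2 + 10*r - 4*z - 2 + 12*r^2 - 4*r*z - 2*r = 12*r^2 + r*(8 - 4*z) - 4*z - 4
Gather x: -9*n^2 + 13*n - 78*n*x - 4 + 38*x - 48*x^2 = -9*n^2 + 13*n - 48*x^2 + x*(38 - 78*n) - 4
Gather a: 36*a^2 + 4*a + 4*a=36*a^2 + 8*a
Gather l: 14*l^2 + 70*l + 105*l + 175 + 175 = 14*l^2 + 175*l + 350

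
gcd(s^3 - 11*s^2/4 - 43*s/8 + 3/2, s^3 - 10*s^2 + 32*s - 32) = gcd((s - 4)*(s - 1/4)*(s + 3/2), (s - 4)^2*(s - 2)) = s - 4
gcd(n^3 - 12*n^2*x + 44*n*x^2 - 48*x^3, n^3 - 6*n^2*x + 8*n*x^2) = n^2 - 6*n*x + 8*x^2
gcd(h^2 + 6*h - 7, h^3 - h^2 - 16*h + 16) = h - 1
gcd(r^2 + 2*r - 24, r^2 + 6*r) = r + 6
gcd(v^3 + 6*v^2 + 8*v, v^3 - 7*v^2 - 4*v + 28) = v + 2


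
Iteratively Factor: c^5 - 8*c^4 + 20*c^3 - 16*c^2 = (c - 4)*(c^4 - 4*c^3 + 4*c^2) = c*(c - 4)*(c^3 - 4*c^2 + 4*c) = c*(c - 4)*(c - 2)*(c^2 - 2*c) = c*(c - 4)*(c - 2)^2*(c)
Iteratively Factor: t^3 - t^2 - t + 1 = (t - 1)*(t^2 - 1) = (t - 1)^2*(t + 1)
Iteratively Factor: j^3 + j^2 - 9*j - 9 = (j - 3)*(j^2 + 4*j + 3) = (j - 3)*(j + 3)*(j + 1)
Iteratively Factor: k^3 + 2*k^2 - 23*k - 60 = (k - 5)*(k^2 + 7*k + 12) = (k - 5)*(k + 3)*(k + 4)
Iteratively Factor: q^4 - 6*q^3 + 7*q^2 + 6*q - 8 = (q + 1)*(q^3 - 7*q^2 + 14*q - 8) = (q - 2)*(q + 1)*(q^2 - 5*q + 4) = (q - 2)*(q - 1)*(q + 1)*(q - 4)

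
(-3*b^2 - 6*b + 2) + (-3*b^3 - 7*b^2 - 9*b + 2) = -3*b^3 - 10*b^2 - 15*b + 4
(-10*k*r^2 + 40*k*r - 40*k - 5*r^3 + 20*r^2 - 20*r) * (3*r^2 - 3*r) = -30*k*r^4 + 150*k*r^3 - 240*k*r^2 + 120*k*r - 15*r^5 + 75*r^4 - 120*r^3 + 60*r^2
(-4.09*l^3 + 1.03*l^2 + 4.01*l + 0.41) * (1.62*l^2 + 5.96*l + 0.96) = -6.6258*l^5 - 22.7078*l^4 + 8.7086*l^3 + 25.5526*l^2 + 6.2932*l + 0.3936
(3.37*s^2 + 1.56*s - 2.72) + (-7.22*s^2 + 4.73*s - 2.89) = -3.85*s^2 + 6.29*s - 5.61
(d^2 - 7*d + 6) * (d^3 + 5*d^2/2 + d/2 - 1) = d^5 - 9*d^4/2 - 11*d^3 + 21*d^2/2 + 10*d - 6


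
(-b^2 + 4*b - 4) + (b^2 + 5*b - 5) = 9*b - 9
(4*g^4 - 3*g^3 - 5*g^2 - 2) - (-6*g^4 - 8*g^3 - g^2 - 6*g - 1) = 10*g^4 + 5*g^3 - 4*g^2 + 6*g - 1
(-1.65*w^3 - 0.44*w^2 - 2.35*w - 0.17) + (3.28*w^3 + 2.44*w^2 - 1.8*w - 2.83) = 1.63*w^3 + 2.0*w^2 - 4.15*w - 3.0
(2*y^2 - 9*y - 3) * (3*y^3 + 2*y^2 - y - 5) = 6*y^5 - 23*y^4 - 29*y^3 - 7*y^2 + 48*y + 15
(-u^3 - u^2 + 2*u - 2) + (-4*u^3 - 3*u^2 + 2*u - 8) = -5*u^3 - 4*u^2 + 4*u - 10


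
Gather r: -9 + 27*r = 27*r - 9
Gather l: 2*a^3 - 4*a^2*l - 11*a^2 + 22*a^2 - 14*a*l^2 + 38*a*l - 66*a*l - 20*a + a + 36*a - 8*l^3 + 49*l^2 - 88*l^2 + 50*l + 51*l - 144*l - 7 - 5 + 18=2*a^3 + 11*a^2 + 17*a - 8*l^3 + l^2*(-14*a - 39) + l*(-4*a^2 - 28*a - 43) + 6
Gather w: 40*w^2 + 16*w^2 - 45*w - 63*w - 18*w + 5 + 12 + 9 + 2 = 56*w^2 - 126*w + 28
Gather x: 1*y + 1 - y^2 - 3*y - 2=-y^2 - 2*y - 1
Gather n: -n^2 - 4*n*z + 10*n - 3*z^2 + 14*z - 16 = -n^2 + n*(10 - 4*z) - 3*z^2 + 14*z - 16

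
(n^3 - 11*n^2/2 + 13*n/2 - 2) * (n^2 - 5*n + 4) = n^5 - 21*n^4/2 + 38*n^3 - 113*n^2/2 + 36*n - 8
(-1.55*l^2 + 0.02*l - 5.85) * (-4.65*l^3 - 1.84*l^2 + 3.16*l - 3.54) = 7.2075*l^5 + 2.759*l^4 + 22.2677*l^3 + 16.3142*l^2 - 18.5568*l + 20.709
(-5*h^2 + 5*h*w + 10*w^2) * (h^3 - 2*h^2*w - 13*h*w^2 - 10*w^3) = -5*h^5 + 15*h^4*w + 65*h^3*w^2 - 35*h^2*w^3 - 180*h*w^4 - 100*w^5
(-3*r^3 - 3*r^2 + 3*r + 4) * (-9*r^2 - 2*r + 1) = 27*r^5 + 33*r^4 - 24*r^3 - 45*r^2 - 5*r + 4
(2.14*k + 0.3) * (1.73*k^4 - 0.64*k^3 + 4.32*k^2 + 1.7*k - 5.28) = 3.7022*k^5 - 0.8506*k^4 + 9.0528*k^3 + 4.934*k^2 - 10.7892*k - 1.584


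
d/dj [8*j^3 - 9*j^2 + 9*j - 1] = 24*j^2 - 18*j + 9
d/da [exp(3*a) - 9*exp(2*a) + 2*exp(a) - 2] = (3*exp(2*a) - 18*exp(a) + 2)*exp(a)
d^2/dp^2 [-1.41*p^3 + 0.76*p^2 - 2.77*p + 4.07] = 1.52 - 8.46*p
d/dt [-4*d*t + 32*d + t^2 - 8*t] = -4*d + 2*t - 8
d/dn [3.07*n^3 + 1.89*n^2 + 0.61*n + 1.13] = 9.21*n^2 + 3.78*n + 0.61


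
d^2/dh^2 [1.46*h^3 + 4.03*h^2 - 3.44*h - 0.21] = 8.76*h + 8.06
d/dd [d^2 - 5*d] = 2*d - 5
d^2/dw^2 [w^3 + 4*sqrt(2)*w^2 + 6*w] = 6*w + 8*sqrt(2)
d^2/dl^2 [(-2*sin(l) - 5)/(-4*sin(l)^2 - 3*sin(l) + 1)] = (-32*sin(l)^4 - 264*sin(l)^3 + 100*sin(l)^2 + 249*sin(l) + 142)/((sin(l) + 1)^2*(4*sin(l) - 1)^3)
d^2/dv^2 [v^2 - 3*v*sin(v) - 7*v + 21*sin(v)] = 3*v*sin(v) - 21*sin(v) - 6*cos(v) + 2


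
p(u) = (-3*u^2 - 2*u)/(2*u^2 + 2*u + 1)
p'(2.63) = -0.08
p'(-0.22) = -1.80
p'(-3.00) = -0.01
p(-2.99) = -1.62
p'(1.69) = -0.18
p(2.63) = -1.29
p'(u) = (-6*u - 2)/(2*u^2 + 2*u + 1) + (-4*u - 2)*(-3*u^2 - 2*u)/(2*u^2 + 2*u + 1)^2 = 2*(-u^2 - 3*u - 1)/(4*u^4 + 8*u^3 + 8*u^2 + 4*u + 1)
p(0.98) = -0.99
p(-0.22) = 0.45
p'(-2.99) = -0.01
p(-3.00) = -1.62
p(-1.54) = -1.52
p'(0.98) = -0.41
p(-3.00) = -1.62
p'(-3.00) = -0.01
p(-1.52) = -1.51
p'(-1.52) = 0.38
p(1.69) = -1.18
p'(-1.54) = 0.35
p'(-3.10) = -0.01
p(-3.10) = -1.61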